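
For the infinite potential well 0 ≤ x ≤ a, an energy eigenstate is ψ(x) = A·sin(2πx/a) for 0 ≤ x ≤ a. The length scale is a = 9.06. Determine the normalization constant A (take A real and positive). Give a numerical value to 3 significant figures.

We need A² ∫|f|² dx = 1, taking the integral from 0 to a.
Carrying out the integral gives A² · a/2.
Hence A² = 1/[a/2].
With a = 9.06: A² = 0.2208 and A = 0.4698.

A ≈ 0.470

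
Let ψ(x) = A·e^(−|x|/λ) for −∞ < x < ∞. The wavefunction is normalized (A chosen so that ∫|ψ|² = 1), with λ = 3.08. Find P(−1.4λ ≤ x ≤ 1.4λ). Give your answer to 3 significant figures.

The probability is P = ∫ |ψ|² dx over [−1.4λ, 1.4λ].
The normalization integral ∫|ψ|²dx over the whole domain equals λ·A², and A² cancels in the ratio.
By symmetry take twice the x ≥ 0 contribution in numerator and denominator; the 2's cancel. Let u = x/λ; then A² and the length scale cancel, so P = ∫_{0}^{1.4} e^(-2·u) du ÷ ∫_{0}^{∞} e^(-2·u) du.
An antiderivative of e^(-2·u) is -e^(-2·u)/2; evaluating from 0 to 1.4 gives 1/2 - e^(-14/5)/2, while the full integral is 1/2.
The result is P = 0.9392.

P ≈ 0.939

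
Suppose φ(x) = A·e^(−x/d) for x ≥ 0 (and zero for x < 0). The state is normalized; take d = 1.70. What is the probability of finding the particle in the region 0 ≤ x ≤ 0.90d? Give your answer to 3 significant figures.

|φ|² is the probability density, so P = ∫_{0}^{0.90d} |φ|² dx.
With A² fixed by ∫|φ|² = 1, i.e. A² = (d/2)^(−1), substitute and integrate.
Let u = x/d; then A² and the length scale cancel, so P = ∫_{0}^{0.90} e^(-2·u) du ÷ ∫_{0}^{∞} e^(-2·u) du.
An antiderivative of e^(-2·u) is -e^(-2·u)/2; evaluating from 0 to 0.90 gives 1/2 - e^(-9/5)/2, while the full integral is 1/2.
The result is P = 0.8347.

P ≈ 0.835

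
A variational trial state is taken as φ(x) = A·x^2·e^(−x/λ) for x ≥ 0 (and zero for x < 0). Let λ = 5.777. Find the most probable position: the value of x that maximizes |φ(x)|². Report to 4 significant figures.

x ≈ 11.55

Differentiate |φ(x)|² with respect to x and set to zero.
Solving yields x = 2·λ.
With λ = 5.777, the most probable position is 11.554.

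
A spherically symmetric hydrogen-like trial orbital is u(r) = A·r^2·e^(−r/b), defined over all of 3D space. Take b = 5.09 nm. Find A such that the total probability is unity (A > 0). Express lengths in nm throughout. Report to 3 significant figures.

Require ∫ |u|² 4πr² dr = 1 over the whole domain.
(Spherical symmetry: dV = 4πr² dr.)
With ∫₀^∞ r^6 e^(−αr) dr = 6!/α^7, carrying out the integral gives A² · 45·π·b^7/2.
Substituting b = 5.09 gives A² = 1.598E-7, so A = 0.0003998.

A ≈ 0.000400 nm^(-7/2)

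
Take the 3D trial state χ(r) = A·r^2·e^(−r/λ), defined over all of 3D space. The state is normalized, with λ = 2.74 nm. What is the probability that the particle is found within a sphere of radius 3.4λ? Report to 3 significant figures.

Integrate the radial probability density 4πr²|χ|² over r ≤ 3.4λ.
A² is fixed by ∫₀^∞ 4πr²|χ|² dr = 1, i.e. A² = (45·π·λ^7/2)^(−1).
Let u = r/λ; then A², 4π and the length scale all cancel, so P = ∫_{0}^{3.4} u^6·e^(-2·u) du ÷ ∫_{0}^{∞} u^6·e^(-2·u) du.
An antiderivative of u^6·e^(-2·u) is -(4·u^6 + 12·u^5 + 30·u^4 + 60·u^3 + 90·u^2 + 90·u + 45)·e^(-2·u)/8; evaluating from 0 to 3.4 gives ≈ 2.9255, while the full integral is 45/8.
This evaluates to P = 0.5201.

P ≈ 0.520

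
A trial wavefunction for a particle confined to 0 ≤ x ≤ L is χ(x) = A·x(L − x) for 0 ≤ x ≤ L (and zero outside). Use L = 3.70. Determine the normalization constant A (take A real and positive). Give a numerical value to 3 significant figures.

The normalization condition is ∫|χ|² dx = 1 from 0 to L.
Carrying out the integral gives A² · L^5/30.
Hence A² = 1/[L^5/30].
Plugging in L = 3.70 yields A = 0.2080.

A ≈ 0.208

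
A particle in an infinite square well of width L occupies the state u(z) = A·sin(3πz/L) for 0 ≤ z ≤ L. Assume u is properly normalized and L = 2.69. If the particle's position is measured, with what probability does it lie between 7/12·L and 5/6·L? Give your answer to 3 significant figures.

The probability is P = ∫ |u|² dz over [7/12·L, 5/6·L].
With A² fixed by ∫|u|² = 1, i.e. A² = (L/2)^(−1), substitute and integrate.
Substituting t = z/L, A² and the length scale cancel in the ratio: P = ∫_{7/12}^{5/6} sin(3·π·t)^2 dt / ∫_{0}^{1} sin(3·π·t)^2 dt.
Using ∫ sin(3·π·t)^2 dt = t/2 - sin(6·π·t)/(12·π), the numerator is 1/8 - 1/(12·π) and the denominator is 1/2.
Evaluating gives P = (-2 + 3·π)/(12·π).

P ≈ 0.197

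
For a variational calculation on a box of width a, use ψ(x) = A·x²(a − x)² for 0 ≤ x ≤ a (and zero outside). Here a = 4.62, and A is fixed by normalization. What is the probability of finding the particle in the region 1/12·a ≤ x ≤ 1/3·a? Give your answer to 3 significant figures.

P = ∫_{1/12·a}^{1/3·a} |ψ(x)|² dx.
The normalization integral ∫|ψ|²dx over the whole domain equals a^9/630·A², and A² cancels in the ratio.
Substituting u = x/a, A² and the length scale cancel in the ratio: P = ∫_{1/12}^{1/3} u^4·(1 - u)^4 du / ∫_{0}^{1} u^4·(1 - u)^4 du.
Using ∫ u^4·(1 - u)^4 du = u^5·(70·u^4 - 315·u^3 + 540·u^2 - 420·u + 126)/630, the numerator is ≈ 0.00022931 and the denominator is 1/630.
The result is P = 0.1445.

P ≈ 0.144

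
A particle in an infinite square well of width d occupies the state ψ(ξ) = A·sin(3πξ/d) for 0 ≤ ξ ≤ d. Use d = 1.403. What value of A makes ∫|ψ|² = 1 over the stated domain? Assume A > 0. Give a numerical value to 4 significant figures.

We need A² ∫|f|² dξ = 1, taking the integral from 0 to d.
Using sin²θ = (1 − cos 2θ)/2, with ψ = A·sin(3πξ/d), the integral evaluates to A²·[d/2].
Setting this equal to 1 gives A² = 1/(d/2).
With d = 1.403: A² = 1.4255 and A = 1.1940.

A ≈ 1.194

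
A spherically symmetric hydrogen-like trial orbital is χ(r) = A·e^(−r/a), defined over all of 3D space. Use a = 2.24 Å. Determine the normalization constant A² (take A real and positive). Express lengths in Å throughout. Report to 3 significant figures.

Require ∫ |χ|² 4πr² dr = 1 over the whole domain.
Recall ∫₀^∞ r^m e^(−r/β) dr = m!·β^(m+1), ∫|χ|² 4πr² dr = A²·(π·a^3).
So A² = (π·a^3)^(−1).
Substituting a = 2.24 gives A² = 0.02832, so A = 0.1683.

A^2 ≈ 0.0283 Å^(-3)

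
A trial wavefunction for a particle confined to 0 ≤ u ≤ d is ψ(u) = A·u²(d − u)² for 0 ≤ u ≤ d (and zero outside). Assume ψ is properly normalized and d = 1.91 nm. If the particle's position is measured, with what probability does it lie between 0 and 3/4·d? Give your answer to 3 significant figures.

P = ∫_{0}^{3/4·d} |ψ(u)|² du.
With A² fixed by ∫|ψ|² = 1, i.e. A² = (d^9/630)^(−1), substitute and integrate.
Let t = u/d; then A² and the length scale cancel, so P = ∫_{0}^{3/4} t^4·(1 - t)^4 dt ÷ ∫_{0}^{1} t^4·(1 - t)^4 dt.
An antiderivative of t^4·(1 - t)^4 is t^5·(70·t^4 - 315·t^3 + 540·t^2 - 420·t + 126)/630; evaluating from 0 to 3/4 gives ≈ 0.0015096, while the full integral is 1/630.
Evaluating gives P = 0.9511.

P ≈ 0.951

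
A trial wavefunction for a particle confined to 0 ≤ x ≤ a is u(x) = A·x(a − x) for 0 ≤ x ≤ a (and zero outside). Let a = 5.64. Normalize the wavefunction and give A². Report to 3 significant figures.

The normalization condition is ∫|u|² dx = 1 from 0 to a.
Expanding the polynomial and integrating term by term, the integral (without the A² prefactor) comes out to a^5/30.
So A² = (a^5/30)^(−1).
With a = 5.64: A² = 0.005257 and A = 0.07250.

A^2 ≈ 0.00526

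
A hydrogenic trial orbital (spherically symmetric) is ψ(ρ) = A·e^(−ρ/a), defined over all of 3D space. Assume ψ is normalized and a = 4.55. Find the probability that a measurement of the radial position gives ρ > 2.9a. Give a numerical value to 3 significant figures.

P ≈ 0.0715

P = ∫ |ψ|² 4πρ² dρ over ρ > 2.9a.
Normalization gives A² = 1/(π·a^3).
Let u = ρ/a; then A², 4π and the length scale all cancel, so P = ∫_{2.9}^{∞} u^2·e^(-2·u) du ÷ ∫_{0}^{∞} u^2·e^(-2·u) du.
An antiderivative of u^2·e^(-2·u) is -(2·u^2 + 2·u + 1)·e^(-2·u)/4; evaluating from 2.9 to ∞ gives 1181·e^(-29/5)/200, while the full integral is 1/4.
The region integral divided by the full integral gives P = 0.07151.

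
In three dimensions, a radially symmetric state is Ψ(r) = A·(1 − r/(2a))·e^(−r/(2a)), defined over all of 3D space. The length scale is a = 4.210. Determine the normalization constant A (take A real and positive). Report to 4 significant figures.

We need A² ∫|f|² 4πr² dr = 1, taking the integral from 0 to ∞.
(Spherical symmetry: dV = 4πr² dr.)
Using ∫₀^∞ rⁿ e^(−αr) dr = n!/αⁿ⁺¹, ∫|Ψ|² 4πr² dr = A²·(8·π·a^3).
Plugging in a = 4.210 yields A = 0.023092.

A ≈ 0.02309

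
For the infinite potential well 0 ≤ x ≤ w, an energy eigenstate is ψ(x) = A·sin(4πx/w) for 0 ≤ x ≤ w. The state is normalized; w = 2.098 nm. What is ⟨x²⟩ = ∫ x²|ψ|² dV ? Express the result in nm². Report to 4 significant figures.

By definition ⟨x²⟩ = ∫ x^2 |ψ(x)|² dx.
Using sin²θ = (1 − cos 2θ)/2, evaluating both integrals, ⟨x²⟩ = -w^2/(32·π^2) + w^2/3.
Putting w = 2.098 gives 1.4533.

⟨x^2⟩ ≈ 1.453 nm^2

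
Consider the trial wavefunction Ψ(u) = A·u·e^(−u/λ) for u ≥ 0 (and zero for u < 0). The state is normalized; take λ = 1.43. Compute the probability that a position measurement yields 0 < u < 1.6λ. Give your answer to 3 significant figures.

P ≈ 0.620

|Ψ|² is the probability density, so P = ∫_{0}^{1.6λ} |Ψ|² du.
The normalization integral ∫|Ψ|²du over the whole domain equals λ^3/4·A², and A² cancels in the ratio.
Let t = u/λ; then A² and the length scale cancel, so P = ∫_{0}^{1.6} t^2·e^(-2·t) dt ÷ ∫_{0}^{∞} t^2·e^(-2·t) dt.
Using ∫ t^2·e^(-2·t) dt = -(2·t^2 + 2·t + 1)·e^(-2·t)/4, the numerator is 1/4 - 233·e^(-16/5)/100 and the denominator is 1/4.
Taking the ratio, P = 0.6201.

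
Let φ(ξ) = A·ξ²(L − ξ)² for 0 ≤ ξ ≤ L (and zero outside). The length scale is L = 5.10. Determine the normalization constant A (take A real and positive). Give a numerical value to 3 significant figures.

Require ∫ |φ|² dξ = 1 over the whole domain.
Expanding the polynomial and integrating term by term, with φ = A·ξ²(L − ξ)², the integral evaluates to A²·[L^9/630].
With L = 5.10: A² = 0.0002699 and A = 0.01643.

A ≈ 0.0164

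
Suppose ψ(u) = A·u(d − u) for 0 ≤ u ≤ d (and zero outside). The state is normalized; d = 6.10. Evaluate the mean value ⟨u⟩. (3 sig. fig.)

⟨u⟩ ≈ 3.05

The expectation value is the |ψ|²-weighted average of u: ∫ u|ψ|² du.
Expanding the polynomial and integrating term by term, the ratio of the moment integral to the normalization integral gives ⟨u⟩ = d/2.
Putting d = 6.10 gives 3.050.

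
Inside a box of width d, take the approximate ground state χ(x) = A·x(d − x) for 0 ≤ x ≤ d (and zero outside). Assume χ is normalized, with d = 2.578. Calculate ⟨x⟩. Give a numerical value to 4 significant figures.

By definition ⟨x⟩ = ∫ x |χ(x)|² dx.
Expanding the polynomial and integrating term by term, since the A² factors cancel between numerator and denominator, ⟨x⟩ = d/2.
Putting d = 2.578 gives 1.2890.

⟨x⟩ ≈ 1.289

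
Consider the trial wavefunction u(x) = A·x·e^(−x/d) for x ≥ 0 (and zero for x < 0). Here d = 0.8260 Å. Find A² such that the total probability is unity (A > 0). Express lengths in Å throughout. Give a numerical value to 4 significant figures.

We need A² ∫|f|² dx = 1, taking the integral from 0 to ∞.
With ∫₀^∞ x^2 e^(−αx) dx = 2!/α^3, the integral (without the A² prefactor) comes out to d^3/4.
Setting this equal to 1 gives A² = 1/(d^3/4).
Substituting d = 0.8260 gives A² = 7.0977, so A = 2.6642.

A^2 ≈ 7.098 Å^(-3)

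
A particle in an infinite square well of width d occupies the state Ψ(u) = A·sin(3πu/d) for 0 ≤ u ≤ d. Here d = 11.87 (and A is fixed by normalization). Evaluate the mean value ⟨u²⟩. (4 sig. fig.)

⟨u^2⟩ ≈ 46.17

The expectation value is the |Ψ|²-weighted average of u^2: ∫ u^2|Ψ|² du.
With ∫₀^d sin²(nπu/d) du = d/2, the ratio of the moment integral to the normalization integral gives ⟨u²⟩ = -d^2/(18·π^2) + d^2/3.
Putting d = 11.87 gives 46.173.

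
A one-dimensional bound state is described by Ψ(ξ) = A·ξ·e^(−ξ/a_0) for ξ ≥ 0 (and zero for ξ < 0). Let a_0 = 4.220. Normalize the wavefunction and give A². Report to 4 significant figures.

A^2 ≈ 0.05323

The normalization condition is ∫|Ψ|² dξ = 1 from 0 to ∞.
With ∫₀^∞ ξ^2 e^(−αξ) dξ = 2!/α^3, the integral (without the A² prefactor) comes out to a_0^3/4.
Hence A² = 1/[a_0^3/4].
With a_0 = 4.220: A² = 0.053226 and A = 0.23071.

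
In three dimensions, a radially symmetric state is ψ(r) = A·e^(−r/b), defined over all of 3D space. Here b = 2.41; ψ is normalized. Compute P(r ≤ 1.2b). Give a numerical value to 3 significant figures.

P ≈ 0.430

P = ∫ |ψ|² 4πr² dr over r ≤ 1.2b.
The full normalization integral is A²·[π·b^3] = 1, fixing A².
Substituting u = r/b, A², 4π and the length scale all cancel in the ratio: P = ∫_{0}^{1.2} u^2·e^(-2·u) du / ∫_{0}^{∞} u^2·e^(-2·u) du.
With ∫ u^2·e^(-2·u) du = -(2·u^2 + 2·u + 1)·e^(-2·u)/4 + C, the region integral is 1/4 - 157·e^(-12/5)/100 and the full one is 1/4.
The region integral divided by the full integral gives P = 0.4303.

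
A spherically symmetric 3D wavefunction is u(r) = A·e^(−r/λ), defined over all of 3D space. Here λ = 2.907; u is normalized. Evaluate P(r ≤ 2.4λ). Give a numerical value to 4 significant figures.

P ≈ 0.8575

Integrate the radial probability density 4πr²|u|² over r ≤ 2.4λ.
Normalization gives A² = 1/(π·λ^3).
In terms of t = r/λ (A², 4π and the length scale all cancel between numerator and denominator), P = [∫_{0}^{2.4} t^2·e^(-2·t) dt] / [∫_{0}^{∞} t^2·e^(-2·t) dt].
An antiderivative of t^2·e^(-2·t) is -(2·t^2 + 2·t + 1)·e^(-2·t)/4; evaluating from 0 to 2.4 gives 1/4 - 433·e^(-24/5)/100, while the full integral is 1/4.
This evaluates to P = 0.85746.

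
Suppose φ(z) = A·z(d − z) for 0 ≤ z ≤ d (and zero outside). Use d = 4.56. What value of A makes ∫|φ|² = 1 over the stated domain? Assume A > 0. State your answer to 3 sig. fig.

The normalization condition is ∫|φ|² dz = 1 from 0 to d.
Expanding the polynomial and integrating term by term, ∫|φ|² dz = A²·(d^5/30).
Hence A² = 1/[d^5/30].
Substituting d = 4.56 gives A² = 0.01522, so A = 0.1234.

A ≈ 0.123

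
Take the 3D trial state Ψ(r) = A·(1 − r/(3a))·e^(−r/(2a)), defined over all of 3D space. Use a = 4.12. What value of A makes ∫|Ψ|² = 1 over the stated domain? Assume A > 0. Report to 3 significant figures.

Require ∫ |Ψ|² 4πr² dr = 1 over the whole domain.
In 3D with spherical symmetry the volume element is 4πr² dr.
Recall ∫₀^∞ r^m e^(−r/β) dr = m!·β^(m+1), ∫|Ψ|² 4πr² dr = A²·(8·π·a^3/3).
So A² = (8·π·a^3/3)^(−1).
Plugging in a = 4.12 yields A = 0.04131.

A ≈ 0.0413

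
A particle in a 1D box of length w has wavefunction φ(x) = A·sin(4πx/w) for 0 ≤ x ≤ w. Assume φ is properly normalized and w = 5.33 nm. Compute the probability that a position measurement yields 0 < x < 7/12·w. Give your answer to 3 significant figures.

P ≈ 0.549

|φ|² is the probability density, so P = ∫_{0}^{7/12·w} |φ|² dx.
Since A² = 1/(w/2), this is the region integral divided by the full normalization integral.
In terms of u = x/w (A² and the length scale cancel between numerator and denominator), P = [∫_{0}^{7/12} sin(4·π·u)^2 du] / [∫_{0}^{1} sin(4·π·u)^2 du].
Using ∫ sin(4·π·u)^2 du = u/2 - sin(4·π·u)·cos(4·π·u)/(8·π), the numerator is -√(3)/(32·π) + 7/24 and the denominator is 1/2.
The result is P = -√(3)/(16·π) + 7/12.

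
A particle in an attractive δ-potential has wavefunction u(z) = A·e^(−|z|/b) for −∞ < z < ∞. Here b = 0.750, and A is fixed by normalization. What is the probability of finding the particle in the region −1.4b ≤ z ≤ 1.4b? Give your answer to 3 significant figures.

The probability is P = ∫ |u|² dz over [−1.4b, 1.4b].
Since A² = 1/(b), this is the region integral divided by the full normalization integral.
Both integrals are even about z = 0, so only the z ≥ 0 halves are needed (the factors of 2 cancel). Let t = z/b; then A² and the length scale cancel, so P = ∫_{0}^{1.4} e^(-2·t) dt ÷ ∫_{0}^{∞} e^(-2·t) dt.
An antiderivative of e^(-2·t) is -e^(-2·t)/2; evaluating from 0 to 1.4 gives 1/2 - e^(-14/5)/2, while the full integral is 1/2.
Taking the ratio, P = 0.9392.

P ≈ 0.939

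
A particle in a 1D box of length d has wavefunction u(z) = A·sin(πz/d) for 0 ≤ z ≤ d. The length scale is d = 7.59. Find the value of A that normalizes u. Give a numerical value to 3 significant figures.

The normalization condition is ∫|u|² dz = 1 from 0 to d.
∫|u|² dz = A²·(d/2).
Setting this equal to 1 gives A² = 1/(d/2).
With d = 7.59: A² = 0.2635 and A = 0.5133.

A ≈ 0.513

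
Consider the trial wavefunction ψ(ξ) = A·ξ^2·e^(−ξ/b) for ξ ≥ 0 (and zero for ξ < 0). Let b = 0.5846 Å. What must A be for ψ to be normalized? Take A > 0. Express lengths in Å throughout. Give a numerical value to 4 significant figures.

A ≈ 4.419 Å^(-5/2)

We need A² ∫|f|² dξ = 1, taking the integral from 0 to ∞.
Carrying out the integral gives A² · 3·b^5/4.
Hence A² = 1/[3·b^5/4].
With b = 0.5846: A² = 19.527 and A = 4.4190.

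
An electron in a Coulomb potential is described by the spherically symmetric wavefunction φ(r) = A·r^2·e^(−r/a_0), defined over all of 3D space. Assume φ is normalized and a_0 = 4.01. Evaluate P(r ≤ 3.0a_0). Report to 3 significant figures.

With dV = 4πr²dr, the probability is ∫|φ|² dV over r ≤ 3.0a_0.
The full normalization integral is A²·[45·π·a_0^7/2] = 1, fixing A².
Substituting u = r/a_0, A², 4π and the length scale all cancel in the ratio: P = ∫_{0}^{3.0} u^6·e^(-2·u) du / ∫_{0}^{∞} u^6·e^(-2·u) du.
An antiderivative of u^6·e^(-2·u) is -(4·u^6 + 12·u^5 + 30·u^4 + 60·u^3 + 90·u^2 + 90·u + 45)·e^(-2·u)/8; evaluating from 0 to 3.0 gives ≈ 2.2145, while the full integral is 45/8.
The region integral divided by the full integral gives P = 0.3937.

P ≈ 0.394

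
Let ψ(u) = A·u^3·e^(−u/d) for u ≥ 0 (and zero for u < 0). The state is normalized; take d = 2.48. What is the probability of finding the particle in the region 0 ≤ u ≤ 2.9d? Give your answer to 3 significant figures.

P ≈ 0.362

P = ∫_{0}^{2.9d} |ψ(u)|² du.
Since A² = 1/(45·d^7/8), this is the region integral divided by the full normalization integral.
Let t = u/d; then A² and the length scale cancel, so P = ∫_{0}^{2.9} t^6·e^(-2·t) dt ÷ ∫_{0}^{∞} t^6·e^(-2·t) dt.
With ∫ t^6·e^(-2·t) dt = -(4·t^6 + 12·t^5 + 30·t^4 + 60·t^3 + 90·t^2 + 90·t + 45)·e^(-2·t)/8 + C, the region integral is ≈ 2.0340 and the full one is 45/8.
Taking the ratio, P = 0.3616.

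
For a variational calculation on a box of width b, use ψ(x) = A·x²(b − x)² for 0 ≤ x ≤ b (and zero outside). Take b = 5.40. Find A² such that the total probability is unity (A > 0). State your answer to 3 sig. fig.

The normalization condition is ∫|ψ|² dx = 1 from 0 to b.
Expanding the polynomial and integrating term by term, the integral (without the A² prefactor) comes out to b^9/630.
So A² = (b^9/630)^(−1).
Substituting b = 5.40 gives A² = 0.0001614, so A = 0.01270.

A^2 ≈ 0.000161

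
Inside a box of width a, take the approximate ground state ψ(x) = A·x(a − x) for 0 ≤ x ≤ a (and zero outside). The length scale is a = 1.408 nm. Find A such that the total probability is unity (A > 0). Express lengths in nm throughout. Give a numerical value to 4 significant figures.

Normalization requires ∫|ψ|² dx = 1, integrated from 0 to a.
Expanding the polynomial and integrating term by term, with ψ = A·x(a − x), the integral evaluates to A²·[a^5/30].
So A² = (a^5/30)^(−1).
Substituting a = 1.408 gives A² = 5.4214, so A = 2.3284.

A ≈ 2.328 nm^(-5/2)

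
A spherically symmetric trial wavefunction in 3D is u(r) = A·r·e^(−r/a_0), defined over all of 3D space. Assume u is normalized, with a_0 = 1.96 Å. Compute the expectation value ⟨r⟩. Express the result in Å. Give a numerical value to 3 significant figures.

⟨r⟩ ≈ 4.90 Å

The expectation value is the |u|²-weighted average of r: ∫ r|u|² 4πr² dr.
The ratio of the moment integral to the normalization integral gives ⟨r⟩ = 5·a_0/2.
Putting a_0 = 1.96 gives 4.900.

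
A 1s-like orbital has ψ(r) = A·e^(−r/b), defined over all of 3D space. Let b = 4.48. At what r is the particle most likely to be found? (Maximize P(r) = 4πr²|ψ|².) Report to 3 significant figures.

Differentiate P(r) = 4πr²|ψ|² with respect to r and set to zero.
This gives r = b.
With b = 4.48, the most probable radial distance is 4.480.

r ≈ 4.48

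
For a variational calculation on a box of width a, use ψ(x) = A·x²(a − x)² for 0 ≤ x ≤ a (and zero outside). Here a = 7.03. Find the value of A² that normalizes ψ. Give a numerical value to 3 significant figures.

The normalization condition is ∫|ψ|² dx = 1 from 0 to a.
The integral (without the A² prefactor) comes out to a^9/630.
So A² = (a^9/630)^(−1).
With a = 7.03: A² = 0.00001502 and A = 0.003876.

A^2 ≈ 0.0000150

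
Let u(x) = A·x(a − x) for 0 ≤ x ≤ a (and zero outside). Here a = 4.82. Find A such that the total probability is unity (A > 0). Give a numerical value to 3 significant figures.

Normalization requires ∫|u|² dx = 1, integrated from 0 to a.
∫|u|² dx = A²·(a^5/30).
Hence A² = 1/[a^5/30].
Plugging in a = 4.82 yields A = 0.1074.

A ≈ 0.107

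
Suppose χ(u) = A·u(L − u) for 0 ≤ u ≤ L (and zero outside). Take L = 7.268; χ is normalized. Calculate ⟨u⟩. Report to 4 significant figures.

The expectation value is the |χ|²-weighted average of u: ∫ u|χ|² du.
Expanding the polynomial and integrating term by term, since the A² factors cancel between numerator and denominator, ⟨u⟩ = L/2.
With L = 7.268, ⟨u⟩ = 3.6340.

⟨u⟩ ≈ 3.634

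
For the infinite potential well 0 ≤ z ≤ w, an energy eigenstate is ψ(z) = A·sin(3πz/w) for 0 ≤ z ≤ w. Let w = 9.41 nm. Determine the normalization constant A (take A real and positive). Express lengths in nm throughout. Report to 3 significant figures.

A ≈ 0.461 nm^(-1/2)

The normalization condition is ∫|ψ|² dz = 1 from 0 to w.
∫|ψ|² dz = A²·(w/2).
Substituting w = 9.41 gives A² = 0.2125, so A = 0.4610.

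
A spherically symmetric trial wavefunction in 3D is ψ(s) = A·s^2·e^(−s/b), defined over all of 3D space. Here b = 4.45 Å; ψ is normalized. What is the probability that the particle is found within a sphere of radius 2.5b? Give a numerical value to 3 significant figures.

P ≈ 0.238

Integrate the radial probability density 4πs²|ψ|² over s ≤ 2.5b.
Normalization gives A² = 1/(45·π·b^7/2).
Let u = s/b; then A², 4π and the length scale all cancel, so P = ∫_{0}^{2.5} u^6·e^(-2·u) du ÷ ∫_{0}^{∞} u^6·e^(-2·u) du.
With ∫ u^6·e^(-2·u) du = -(4·u^6 + 12·u^5 + 30·u^4 + 60·u^3 + 90·u^2 + 90·u + 45)·e^(-2·u)/8 + C, the region integral is ≈ 1.3377 and the full one is 45/8.
The region integral divided by the full integral gives P = 0.2378.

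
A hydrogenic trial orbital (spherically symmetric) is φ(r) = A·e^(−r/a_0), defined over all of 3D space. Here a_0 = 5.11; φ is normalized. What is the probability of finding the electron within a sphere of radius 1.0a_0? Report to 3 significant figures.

Integrate the radial probability density 4πr²|φ|² over r ≤ 1.0a_0.
Normalization gives A² = 1/(π·a_0^3).
Let u = r/a_0; then A², 4π and the length scale all cancel, so P = ∫_{0}^{1.0} u^2·e^(-2·u) du ÷ ∫_{0}^{∞} u^2·e^(-2·u) du.
With ∫ u^2·e^(-2·u) du = -(2·u^2 + 2·u + 1)·e^(-2·u)/4 + C, the region integral is 1/4 - 5·e^(-2)/4 and the full one is 1/4.
The region integral divided by the full integral gives P = 0.3233.

P ≈ 0.323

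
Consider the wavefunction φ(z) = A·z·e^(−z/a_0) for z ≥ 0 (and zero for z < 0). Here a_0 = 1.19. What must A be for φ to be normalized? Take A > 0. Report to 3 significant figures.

A ≈ 1.54

The normalization condition is ∫|φ|² dz = 1 from 0 to ∞.
Using ∫₀^∞ zⁿ e^(−αz) dz = n!/αⁿ⁺¹, carrying out the integral gives A² · a_0^3/4.
Setting this equal to 1 gives A² = 1/(a_0^3/4).
Substituting a_0 = 1.19 gives A² = 2.374, so A = 1.541.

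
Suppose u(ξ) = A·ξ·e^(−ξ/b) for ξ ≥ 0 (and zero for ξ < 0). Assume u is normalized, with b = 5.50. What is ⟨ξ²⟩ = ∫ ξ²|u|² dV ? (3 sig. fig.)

⟨ξ^2⟩ ≈ 90.8

By definition ⟨ξ²⟩ = ∫ ξ^2 |u(ξ)|² dξ.
Recall ∫₀^∞ ξ^m e^(−ξ/β) dξ = m!·β^(m+1), evaluating both integrals, ⟨ξ²⟩ = 3·b^2.
With b = 5.50, ⟨ξ^2⟩ = 90.75.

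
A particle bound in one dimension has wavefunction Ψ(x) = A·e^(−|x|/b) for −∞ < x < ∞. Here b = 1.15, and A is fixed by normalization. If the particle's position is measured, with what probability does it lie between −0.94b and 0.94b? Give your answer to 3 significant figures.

|Ψ|² is the probability density, so P = ∫_{−0.94b}^{0.94b} |Ψ|² dx.
The normalization integral ∫|Ψ|²dx over the whole domain equals b·A², and A² cancels in the ratio.
By symmetry take twice the x ≥ 0 contribution in numerator and denominator; the 2's cancel. Substituting u = x/b, A² and the length scale cancel in the ratio: P = ∫_{0}^{0.94} e^(-2·u) du / ∫_{0}^{∞} e^(-2·u) du.
With ∫ e^(-2·u) du = -e^(-2·u)/2 + C, the region integral is 1/2 - e^(-47/25)/2 and the full one is 1/2.
Evaluating gives P = 0.8474.

P ≈ 0.847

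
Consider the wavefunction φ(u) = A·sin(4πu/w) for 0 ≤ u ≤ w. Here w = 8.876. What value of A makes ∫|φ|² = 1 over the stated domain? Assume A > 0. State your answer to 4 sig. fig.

A ≈ 0.4747

Require ∫ |φ|² du = 1 over the whole domain.
Using sin²θ = (1 − cos 2θ)/2, the integral (without the A² prefactor) comes out to w/2.
Hence A² = 1/[w/2].
With w = 8.876: A² = 0.22533 and A = 0.47469.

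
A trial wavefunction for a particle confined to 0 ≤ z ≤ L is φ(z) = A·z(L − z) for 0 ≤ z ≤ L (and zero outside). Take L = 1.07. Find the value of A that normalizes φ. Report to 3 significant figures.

Normalization requires ∫|φ|² dz = 1, integrated from 0 to L.
The integral (without the A² prefactor) comes out to L^5/30.
Setting this equal to 1 gives A² = 1/(L^5/30).
With L = 1.07: A² = 21.39 and A = 4.625.

A ≈ 4.62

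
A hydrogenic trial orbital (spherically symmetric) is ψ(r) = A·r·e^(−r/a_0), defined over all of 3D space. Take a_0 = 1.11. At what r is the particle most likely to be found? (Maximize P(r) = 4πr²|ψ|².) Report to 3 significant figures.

r ≈ 2.22

Differentiate P(r) = 4πr²|ψ|² with respect to r and set to zero.
Solving yields r = 2·a_0.
With a_0 = 1.11, the most probable radial distance is 2.220.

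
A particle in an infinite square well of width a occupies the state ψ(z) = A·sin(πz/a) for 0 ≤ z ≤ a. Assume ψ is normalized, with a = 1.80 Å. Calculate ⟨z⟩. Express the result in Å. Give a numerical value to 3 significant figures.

⟨z⟩ ≈ 0.900 Å

By definition ⟨z⟩ = ∫ z |ψ(z)|² dz.
Evaluating both integrals, ⟨z⟩ = a/2.
With a = 1.80, ⟨z⟩ = 0.9000.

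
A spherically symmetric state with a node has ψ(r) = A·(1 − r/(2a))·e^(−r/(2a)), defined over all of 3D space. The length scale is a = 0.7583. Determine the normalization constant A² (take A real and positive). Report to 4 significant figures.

A^2 ≈ 0.09125

The normalization condition is ∫|ψ|² 4πr² dr = 1 from 0 to ∞.
In 3D with spherical symmetry the volume element is 4πr² dr.
∫|ψ|² 4πr² dr = A²·(8·π·a^3).
Setting this equal to 1 gives A² = 1/(8·π·a^3).
Plugging in a = 0.7583 yields A = 0.30208.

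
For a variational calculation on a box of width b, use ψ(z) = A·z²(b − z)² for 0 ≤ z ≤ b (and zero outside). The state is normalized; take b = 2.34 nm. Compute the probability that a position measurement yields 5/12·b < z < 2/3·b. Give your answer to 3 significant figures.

|ψ|² is the probability density, so P = ∫_{5/12·b}^{2/3·b} |ψ|² dz.
With A² fixed by ∫|ψ|² = 1, i.e. A² = (b^9/630)^(−1), substitute and integrate.
In terms of u = z/b (A² and the length scale cancel between numerator and denominator), P = [∫_{5/12}^{2/3} u^4·(1 - u)^4 du] / [∫_{0}^{1} u^4·(1 - u)^4 du].
An antiderivative of u^4·(1 - u)^4 is u^5·(70·u^4 - 315·u^3 + 540·u^2 - 420·u + 126)/630; evaluating from 5/12 to 2/3 gives ≈ 0.00087750, while the full integral is 1/630.
The result is P = 0.5528.

P ≈ 0.553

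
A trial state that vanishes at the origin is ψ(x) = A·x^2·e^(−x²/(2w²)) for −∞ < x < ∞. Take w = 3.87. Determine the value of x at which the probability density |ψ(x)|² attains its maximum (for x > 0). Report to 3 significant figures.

Differentiate |ψ(x)|² with respect to x and set to zero.
Solving yields x = √(2)·w.
With w = 3.87, the value of x > 0 at which the probability density is greatest is 5.473.

x ≈ 5.47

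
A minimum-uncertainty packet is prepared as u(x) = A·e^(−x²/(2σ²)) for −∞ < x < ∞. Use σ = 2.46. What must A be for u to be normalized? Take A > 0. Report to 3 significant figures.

Require ∫ |u|² dx = 1 over the whole domain.
∫|u|² dx = A²·(√(π)·σ).
With σ = 2.46: A² = 0.2293 and A = 0.4789.

A ≈ 0.479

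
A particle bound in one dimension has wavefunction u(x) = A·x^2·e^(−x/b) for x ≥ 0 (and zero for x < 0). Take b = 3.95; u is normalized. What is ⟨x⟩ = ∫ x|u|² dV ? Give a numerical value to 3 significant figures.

⟨x⟩ ≈ 9.88

⟨x⟩ = ∫ x |u|² dx over the full domain.
Using ∫₀^∞ xⁿ e^(−αx) dx = n!/αⁿ⁺¹, the ratio of the moment integral to the normalization integral gives ⟨x⟩ = 5·b/2.
With b = 3.95, ⟨x⟩ = 9.875.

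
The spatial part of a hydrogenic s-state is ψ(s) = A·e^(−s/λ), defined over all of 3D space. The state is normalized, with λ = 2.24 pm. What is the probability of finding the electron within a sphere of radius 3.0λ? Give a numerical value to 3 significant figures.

P ≈ 0.938

Integrate the radial probability density 4πs²|ψ|² over s ≤ 3.0λ.
The full normalization integral is A²·[π·λ^3] = 1, fixing A².
Substituting u = s/λ, A², 4π and the length scale all cancel in the ratio: P = ∫_{0}^{3.0} u^2·e^(-2·u) du / ∫_{0}^{∞} u^2·e^(-2·u) du.
Using ∫ u^2·e^(-2·u) du = -(2·u^2 + 2·u + 1)·e^(-2·u)/4, the numerator is 1/4 - 25·e^(-6)/4 and the denominator is 1/4.
This evaluates to P = 0.9380.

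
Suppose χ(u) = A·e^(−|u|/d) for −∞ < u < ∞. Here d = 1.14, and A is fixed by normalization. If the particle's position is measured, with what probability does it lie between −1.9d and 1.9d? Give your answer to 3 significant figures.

P ≈ 0.978

P = ∫_{−1.9d}^{1.9d} |χ(u)|² du.
The normalization integral ∫|χ|²du over the whole domain equals d·A², and A² cancels in the ratio.
By symmetry take twice the u ≥ 0 contribution in numerator and denominator; the 2's cancel. Substituting t = u/d, A² and the length scale cancel in the ratio: P = ∫_{0}^{1.9} e^(-2·t) dt / ∫_{0}^{∞} e^(-2·t) dt.
An antiderivative of e^(-2·t) is -e^(-2·t)/2; evaluating from 0 to 1.9 gives 1/2 - e^(-19/5)/2, while the full integral is 1/2.
The result is P = 0.9776.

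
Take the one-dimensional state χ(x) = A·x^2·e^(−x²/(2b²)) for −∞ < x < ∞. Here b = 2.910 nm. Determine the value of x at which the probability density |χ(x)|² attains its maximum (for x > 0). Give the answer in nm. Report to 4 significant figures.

Differentiate |χ(x)|² with respect to x and set to zero.
This gives x = √(2)·b.
With b = 2.910, the value of x > 0 at which the probability density is greatest is 4.1154 nm.

x ≈ 4.115 nm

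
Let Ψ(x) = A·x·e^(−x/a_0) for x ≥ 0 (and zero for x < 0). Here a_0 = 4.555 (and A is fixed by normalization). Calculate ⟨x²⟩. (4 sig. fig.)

The expectation value is the |Ψ|²-weighted average of x^2: ∫ x^2|Ψ|² dx.
Using ∫₀^∞ xⁿ e^(−αx) dx = n!/αⁿ⁺¹, evaluating both integrals, ⟨x²⟩ = 3·a_0^2.
Putting a_0 = 4.555 gives 62.244.

⟨x^2⟩ ≈ 62.24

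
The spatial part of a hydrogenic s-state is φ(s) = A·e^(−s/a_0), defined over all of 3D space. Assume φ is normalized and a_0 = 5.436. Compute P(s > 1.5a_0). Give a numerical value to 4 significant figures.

With dV = 4πs²ds, the probability is ∫|φ|² dV over s > 1.5a_0.
Normalization gives A² = 1/(π·a_0^3).
Substituting u = s/a_0, A², 4π and the length scale all cancel in the ratio: P = ∫_{1.5}^{∞} u^2·e^(-2·u) du / ∫_{0}^{∞} u^2·e^(-2·u) du.
Using ∫ u^2·e^(-2·u) du = -(2·u^2 + 2·u + 1)·e^(-2·u)/4, the numerator is 17·e^(-3)/8 and the denominator is 1/4.
Taking the ratio yields P = 0.42319.

P ≈ 0.4232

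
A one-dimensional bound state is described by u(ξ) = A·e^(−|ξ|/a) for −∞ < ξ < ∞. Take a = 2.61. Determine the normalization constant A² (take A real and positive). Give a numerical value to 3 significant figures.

We need A² ∫|f|² dξ = 1, taking the integral from −∞ to ∞.
∫|u|² dξ = A²·(a).
So A² = (a)^(−1).
With a = 2.61: A² = 0.3831 and A = 0.6190.

A^2 ≈ 0.383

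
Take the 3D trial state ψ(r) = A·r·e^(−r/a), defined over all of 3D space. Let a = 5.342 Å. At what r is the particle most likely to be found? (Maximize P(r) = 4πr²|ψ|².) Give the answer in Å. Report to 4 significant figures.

r ≈ 10.68 Å

Set d/dr [P(r) = 4πr²|ψ|²] = 0 and solve for r > 0.
Solving yields r = 2·a.
With a = 5.342, the most probable radial distance is 10.684 Å.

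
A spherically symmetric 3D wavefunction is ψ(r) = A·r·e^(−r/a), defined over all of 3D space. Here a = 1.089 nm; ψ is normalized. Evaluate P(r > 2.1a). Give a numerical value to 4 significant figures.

P ≈ 0.5898

Integrate the radial probability density 4πr²|ψ|² over r > 2.1a.
Normalization gives A² = 1/(3·π·a^5).
Substituting u = r/a, A², 4π and the length scale all cancel in the ratio: P = ∫_{2.1}^{∞} u^4·e^(-2·u) du / ∫_{0}^{∞} u^4·e^(-2·u) du.
An antiderivative of u^4·e^(-2·u) is -(u^4/2 + u^3 + 3·u^2/2 + 3·u/2 + 3/4)·e^(-2·u); evaluating from 2.1 to ∞ gives ≈ 0.442370, while the full integral is 3/4.
This evaluates to P = 0.58983.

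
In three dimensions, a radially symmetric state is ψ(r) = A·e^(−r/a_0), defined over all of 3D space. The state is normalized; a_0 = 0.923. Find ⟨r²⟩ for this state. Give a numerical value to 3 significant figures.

By definition ⟨r²⟩ = ∫ r^2 |ψ(r)|² 4πr² dr.
Using ∫₀^∞ rⁿ e^(−αr) dr = n!/αⁿ⁺¹, evaluating both integrals, ⟨r²⟩ = 3·a_0^2.
Putting a_0 = 0.923 gives 2.556.

⟨r^2⟩ ≈ 2.56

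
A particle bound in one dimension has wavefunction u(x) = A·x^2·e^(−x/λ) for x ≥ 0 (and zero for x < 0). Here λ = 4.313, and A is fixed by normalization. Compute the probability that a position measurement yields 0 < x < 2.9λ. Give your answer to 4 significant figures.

The probability is P = ∫ |u|² dx over [0, 2.9λ].
Since A² = 1/(3·λ^5/4), this is the region integral divided by the full normalization integral.
Substituting t = x/λ, A² and the length scale cancel in the ratio: P = ∫_{0}^{2.9} t^4·e^(-2·t) dt / ∫_{0}^{∞} t^4·e^(-2·t) dt.
Using ∫ t^4·e^(-2·t) dt = -(t^4/2 + t^3 + 3·t^2/2 + 3·t/2 + 3/4)·e^(-2·t), the numerator is ≈ 0.515461 and the denominator is 3/4.
The result is P = 0.68728.

P ≈ 0.6873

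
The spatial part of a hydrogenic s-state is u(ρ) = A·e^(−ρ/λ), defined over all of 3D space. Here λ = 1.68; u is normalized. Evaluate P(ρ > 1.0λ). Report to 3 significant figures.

Integrate the radial probability density 4πρ²|u|² over ρ > 1.0λ.
The full normalization integral is A²·[π·λ^3] = 1, fixing A².
Substituting t = ρ/λ, A², 4π and the length scale all cancel in the ratio: P = ∫_{1.0}^{∞} t^2·e^(-2·t) dt / ∫_{0}^{∞} t^2·e^(-2·t) dt.
Using ∫ t^2·e^(-2·t) dt = -(2·t^2 + 2·t + 1)·e^(-2·t)/4, the numerator is 5·e^(-2)/4 and the denominator is 1/4.
This evaluates to P = 0.6767.

P ≈ 0.677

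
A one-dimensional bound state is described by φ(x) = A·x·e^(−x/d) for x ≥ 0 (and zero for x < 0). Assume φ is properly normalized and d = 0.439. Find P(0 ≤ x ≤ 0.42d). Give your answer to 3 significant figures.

P ≈ 0.0533

P = ∫_{0}^{0.42d} |φ(x)|² dx.
Since A² = 1/(d^3/4), this is the region integral divided by the full normalization integral.
Substituting u = x/d, A² and the length scale cancel in the ratio: P = ∫_{0}^{0.42} u^2·e^(-2·u) du / ∫_{0}^{∞} u^2·e^(-2·u) du.
An antiderivative of u^2·e^(-2·u) is -(2·u^2 + 2·u + 1)·e^(-2·u)/4; evaluating from 0 to 0.42 gives 1/4 - 2741·e^(-21/25)/5000, while the full integral is 1/4.
The result is P = 0.05335.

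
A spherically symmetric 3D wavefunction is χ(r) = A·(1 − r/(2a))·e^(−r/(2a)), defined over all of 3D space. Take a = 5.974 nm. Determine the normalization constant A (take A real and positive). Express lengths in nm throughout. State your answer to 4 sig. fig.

A ≈ 0.01366 nm^(-3/2)

Normalization requires ∫|χ|² 4πr² dr = 1, integrated from 0 to ∞.
In 3D with spherical symmetry the volume element is 4πr² dr.
With χ = A·(1 − r/(2a))·e^(−r/(2a)), the integral evaluates to A²·[8·π·a^3].
With a = 5.974: A² = 0.00018662 and A = 0.013661.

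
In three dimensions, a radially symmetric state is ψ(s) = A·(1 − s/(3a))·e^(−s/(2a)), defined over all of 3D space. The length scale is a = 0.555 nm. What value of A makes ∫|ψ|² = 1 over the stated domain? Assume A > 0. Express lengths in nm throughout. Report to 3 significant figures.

A ≈ 0.836 nm^(-3/2)

The normalization condition is ∫|ψ|² 4πs² ds = 1 from 0 to ∞.
(Spherical symmetry: dV = 4πs² ds.)
Using ∫₀^∞ sⁿ e^(−αs) ds = n!/αⁿ⁺¹, with ψ = A·(1 − s/(3a))·e^(−s/(2a)), the integral evaluates to A²·[8·π·a^3/3].
So A² = (8·π·a^3/3)^(−1).
With a = 0.555: A² = 0.6982 and A = 0.8356.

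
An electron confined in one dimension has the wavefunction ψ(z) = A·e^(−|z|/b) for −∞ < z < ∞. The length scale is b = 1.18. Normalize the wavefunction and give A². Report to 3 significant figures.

A^2 ≈ 0.847

The normalization condition is ∫|ψ|² dz = 1 from −∞ to ∞.
Using ∫₀^∞ zⁿ e^(−αz) dz = n!/αⁿ⁺¹, carrying out the integral gives A² · b.
Hence A² = 1/[b].
Plugging in b = 1.18 yields A = 0.9206.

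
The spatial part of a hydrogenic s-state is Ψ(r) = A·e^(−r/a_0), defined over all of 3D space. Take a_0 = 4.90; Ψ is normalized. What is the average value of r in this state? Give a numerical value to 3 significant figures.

By definition ⟨r⟩ = ∫ r |Ψ(r)|² 4πr² dr.
Recall ∫₀^∞ r^m e^(−r/β) dr = m!·β^(m+1), the ratio of the moment integral to the normalization integral gives ⟨r⟩ = 3·a_0/2.
With a_0 = 4.90, ⟨r⟩ = 7.350.

⟨r⟩ ≈ 7.35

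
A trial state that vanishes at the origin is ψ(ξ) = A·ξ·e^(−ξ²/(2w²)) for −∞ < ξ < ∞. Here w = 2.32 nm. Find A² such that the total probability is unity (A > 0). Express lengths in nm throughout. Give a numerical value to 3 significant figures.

We need A² ∫|f|² dξ = 1, taking the integral from −∞ to ∞.
With ∫_{−∞}^{∞} ξ^(2m) e^(−αξ²) dξ = (2m−1)!!·√π / (2^m α^(m+1/2)), ∫|ψ|² dξ = A²·(√(π)·w^3/2).
Setting this equal to 1 gives A² = 1/(√(π)·w^3/2).
With w = 2.32: A² = 0.09036 and A = 0.3006.

A^2 ≈ 0.0904 nm^(-3)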